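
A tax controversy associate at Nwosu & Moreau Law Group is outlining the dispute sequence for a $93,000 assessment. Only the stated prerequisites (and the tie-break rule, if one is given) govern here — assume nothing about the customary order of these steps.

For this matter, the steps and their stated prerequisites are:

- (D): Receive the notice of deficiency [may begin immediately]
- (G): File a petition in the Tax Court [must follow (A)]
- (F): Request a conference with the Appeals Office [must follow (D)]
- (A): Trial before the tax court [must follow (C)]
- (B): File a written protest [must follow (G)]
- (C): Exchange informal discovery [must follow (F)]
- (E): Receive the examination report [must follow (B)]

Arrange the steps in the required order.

Only (D) has no prerequisites, so it is first.
(F) needed (D), now all done → (F).
(C) needed (F), now all done → (C).
(A) needed (C), now all done → (A).
Next only (G) has its prerequisites met → (G).
(B) is the only step now ready → (B).
Next only (E) has its prerequisites met → (E).

(D), (F), (C), (A), (G), (B), (E)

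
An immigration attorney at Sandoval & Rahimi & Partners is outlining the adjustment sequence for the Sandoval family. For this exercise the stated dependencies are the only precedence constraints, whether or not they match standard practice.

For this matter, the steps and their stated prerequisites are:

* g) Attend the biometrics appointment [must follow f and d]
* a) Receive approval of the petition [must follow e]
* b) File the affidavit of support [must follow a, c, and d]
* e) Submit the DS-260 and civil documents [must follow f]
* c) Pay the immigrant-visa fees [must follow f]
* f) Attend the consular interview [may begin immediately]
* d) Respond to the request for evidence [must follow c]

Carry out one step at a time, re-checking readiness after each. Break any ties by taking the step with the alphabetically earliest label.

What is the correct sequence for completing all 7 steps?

f → c → d → e → a → b → g

Only f has no prerequisites, so it is first.
Ready: c and e. c has the earlier label → c.
Ready: d and e. d has the earlier label → d.
g now also ready, so the ready set is {e, g}; e has the earlier label → e.
a and g are both available; a has the earlier label → a.
b now also ready, so the ready set is {b, g}; b has the earlier label → b.
g needed d and f, now all done → g.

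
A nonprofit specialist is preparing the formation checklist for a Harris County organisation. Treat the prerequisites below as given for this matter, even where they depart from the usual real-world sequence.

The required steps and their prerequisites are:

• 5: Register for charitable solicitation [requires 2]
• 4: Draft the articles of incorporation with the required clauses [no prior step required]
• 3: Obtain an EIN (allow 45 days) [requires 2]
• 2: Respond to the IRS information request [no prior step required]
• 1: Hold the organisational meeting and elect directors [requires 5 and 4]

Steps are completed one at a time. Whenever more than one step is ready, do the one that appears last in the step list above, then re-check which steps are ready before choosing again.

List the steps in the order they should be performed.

2, 3, 4, 5, 1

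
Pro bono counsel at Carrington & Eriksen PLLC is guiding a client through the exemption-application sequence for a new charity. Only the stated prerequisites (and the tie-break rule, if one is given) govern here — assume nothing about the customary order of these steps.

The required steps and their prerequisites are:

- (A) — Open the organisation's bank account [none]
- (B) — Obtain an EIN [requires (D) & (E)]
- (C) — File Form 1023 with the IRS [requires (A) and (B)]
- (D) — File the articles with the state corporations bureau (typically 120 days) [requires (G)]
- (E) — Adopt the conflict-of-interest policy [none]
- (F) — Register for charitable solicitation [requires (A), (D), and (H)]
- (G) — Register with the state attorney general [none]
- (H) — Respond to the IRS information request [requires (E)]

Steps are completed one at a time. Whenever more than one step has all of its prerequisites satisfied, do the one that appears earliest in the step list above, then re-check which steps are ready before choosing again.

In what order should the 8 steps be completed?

(A) (E) (G) (D) (B) (C) (H) (F)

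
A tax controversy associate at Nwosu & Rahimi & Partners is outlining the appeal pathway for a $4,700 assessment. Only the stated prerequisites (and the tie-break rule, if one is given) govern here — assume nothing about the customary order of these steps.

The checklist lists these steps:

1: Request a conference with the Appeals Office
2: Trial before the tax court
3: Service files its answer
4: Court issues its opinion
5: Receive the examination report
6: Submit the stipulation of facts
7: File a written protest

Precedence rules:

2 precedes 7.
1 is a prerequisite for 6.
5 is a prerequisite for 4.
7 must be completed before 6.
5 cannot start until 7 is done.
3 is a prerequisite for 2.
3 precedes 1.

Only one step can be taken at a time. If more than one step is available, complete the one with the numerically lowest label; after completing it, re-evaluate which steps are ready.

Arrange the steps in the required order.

3 1 2 7 5 4 6

Only 3 has no prerequisites, so it is first.
Ready: 1 and 2. 1 has the earlier label → 1.
2 needed 3, now all done → 2.
7 needed 2, now all done → 7.
Now 5 and 6 have their prerequisites met. 5 has the earlier label, so 5 next.
4 and 6 are both available; 4 has the earlier label → 4.
6 needed 1 and 7, now all done → 6.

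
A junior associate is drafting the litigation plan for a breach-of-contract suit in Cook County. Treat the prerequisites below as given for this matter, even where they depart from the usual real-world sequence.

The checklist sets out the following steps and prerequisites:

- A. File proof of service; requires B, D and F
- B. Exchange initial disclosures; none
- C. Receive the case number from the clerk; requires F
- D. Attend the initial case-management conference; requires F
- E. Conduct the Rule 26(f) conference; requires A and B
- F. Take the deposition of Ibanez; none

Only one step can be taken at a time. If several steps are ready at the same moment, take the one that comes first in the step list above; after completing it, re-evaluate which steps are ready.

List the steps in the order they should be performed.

B and F have no prerequisites; B is listed earlier, so B is first.
That leaves F as the only ready step → F.
Ready: C and D. C is listed earlier → C.
D needed F, now all done → D.
Next only A has its prerequisites met → A.
E needed A and B, now all done → E.

B, F, C, D, A, E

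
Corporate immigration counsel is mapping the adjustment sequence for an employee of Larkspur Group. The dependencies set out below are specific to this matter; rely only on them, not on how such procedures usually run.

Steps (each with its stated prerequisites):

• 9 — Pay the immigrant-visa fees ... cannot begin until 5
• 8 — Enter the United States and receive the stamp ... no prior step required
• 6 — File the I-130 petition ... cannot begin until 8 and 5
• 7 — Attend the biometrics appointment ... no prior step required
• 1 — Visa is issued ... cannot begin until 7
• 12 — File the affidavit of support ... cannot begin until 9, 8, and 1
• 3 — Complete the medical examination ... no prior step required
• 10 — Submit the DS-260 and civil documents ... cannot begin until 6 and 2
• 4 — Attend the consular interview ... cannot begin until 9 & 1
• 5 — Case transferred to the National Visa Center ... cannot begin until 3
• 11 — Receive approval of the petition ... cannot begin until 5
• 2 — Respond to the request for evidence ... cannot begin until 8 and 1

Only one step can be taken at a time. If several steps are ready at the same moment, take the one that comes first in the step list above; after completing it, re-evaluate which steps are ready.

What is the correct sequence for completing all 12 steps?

8 → 7 → 1 → 3 → 5 → 9 → 6 → 12 → 4 → 11 → 2 → 10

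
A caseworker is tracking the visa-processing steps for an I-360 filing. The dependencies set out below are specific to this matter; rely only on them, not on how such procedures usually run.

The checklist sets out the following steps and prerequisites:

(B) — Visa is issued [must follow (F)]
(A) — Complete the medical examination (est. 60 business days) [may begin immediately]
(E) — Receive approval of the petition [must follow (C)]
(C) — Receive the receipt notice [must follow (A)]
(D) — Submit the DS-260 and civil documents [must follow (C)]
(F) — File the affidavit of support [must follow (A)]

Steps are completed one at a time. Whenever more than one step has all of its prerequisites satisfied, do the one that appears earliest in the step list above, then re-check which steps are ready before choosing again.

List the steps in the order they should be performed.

(A), (C), (E), (D), (F), (B)

Only (A) has no prerequisites, so it is first.
Now (C) and (F) have their prerequisites met. (C) is listed earlier, so (C) next.
(E) and (D) now also ready, so the ready set is {(E), (D), (F)}; (E) is listed earlier → (E).
Ready: (D) and (F). (D) is listed earlier → (D).
Next only (F) has its prerequisites met → (F).
(B) is the only step now ready → (B).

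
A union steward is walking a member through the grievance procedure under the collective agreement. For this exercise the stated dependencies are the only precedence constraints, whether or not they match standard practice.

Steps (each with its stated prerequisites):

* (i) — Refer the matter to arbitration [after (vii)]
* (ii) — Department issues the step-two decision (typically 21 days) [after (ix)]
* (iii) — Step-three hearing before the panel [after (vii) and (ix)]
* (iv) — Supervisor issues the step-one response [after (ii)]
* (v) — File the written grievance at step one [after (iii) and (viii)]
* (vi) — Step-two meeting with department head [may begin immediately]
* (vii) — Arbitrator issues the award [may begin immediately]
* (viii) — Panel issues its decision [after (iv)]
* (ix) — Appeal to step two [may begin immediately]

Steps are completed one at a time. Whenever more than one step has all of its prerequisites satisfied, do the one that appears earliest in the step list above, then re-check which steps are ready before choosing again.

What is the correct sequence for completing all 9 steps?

(vi), (vii), (i), (ix), (ii), (iii), (iv), (viii), (v)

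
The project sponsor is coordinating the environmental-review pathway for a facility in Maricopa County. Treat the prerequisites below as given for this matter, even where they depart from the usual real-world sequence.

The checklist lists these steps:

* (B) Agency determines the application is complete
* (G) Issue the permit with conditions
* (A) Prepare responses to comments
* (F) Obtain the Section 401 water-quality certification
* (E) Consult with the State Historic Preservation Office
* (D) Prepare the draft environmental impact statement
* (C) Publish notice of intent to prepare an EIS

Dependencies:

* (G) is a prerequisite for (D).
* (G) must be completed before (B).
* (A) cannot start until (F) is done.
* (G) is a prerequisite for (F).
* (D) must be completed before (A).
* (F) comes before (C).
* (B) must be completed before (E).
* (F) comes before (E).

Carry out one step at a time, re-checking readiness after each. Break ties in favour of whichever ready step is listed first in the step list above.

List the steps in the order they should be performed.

(G), (B), (F), (E), (D), (A), (C)

(G) is the only step with nothing outstanding, so it goes first.
Now (B), (F) and (D) have their prerequisites met. (B) is listed earlier, so (B) next.
Now (F) and (D) have their prerequisites met. (F) is listed earlier, so (F) next.
(E) and (C) now also ready, so the ready set is {(E), (D), (C)}; (E) is listed earlier → (E).
Now (D) and (C) have their prerequisites met. (D) is listed earlier, so (D) next.
Ready: (A) and (C). (A) is listed earlier → (A).
(C) needed (F), now all done → (C).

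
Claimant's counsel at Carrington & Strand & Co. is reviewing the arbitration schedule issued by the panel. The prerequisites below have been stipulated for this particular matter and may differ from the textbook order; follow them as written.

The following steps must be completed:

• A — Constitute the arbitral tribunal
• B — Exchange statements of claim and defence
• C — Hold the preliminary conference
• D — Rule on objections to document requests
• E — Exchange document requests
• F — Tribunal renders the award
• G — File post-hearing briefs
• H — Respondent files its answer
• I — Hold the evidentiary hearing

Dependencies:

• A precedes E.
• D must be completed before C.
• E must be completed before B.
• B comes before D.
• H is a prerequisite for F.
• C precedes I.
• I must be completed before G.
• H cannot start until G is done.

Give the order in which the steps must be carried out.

Only A has no prerequisites, so it is first.
That leaves E as the only ready step → E.
B is the only step now ready → B.
D needed B, now all done → D.
C is the only step now ready → C.
I is the only step now ready → I.
G needed I, now all done → G.
That leaves H as the only ready step → H.
F needed H, now all done → F.

A, E, B, D, C, I, G, H, F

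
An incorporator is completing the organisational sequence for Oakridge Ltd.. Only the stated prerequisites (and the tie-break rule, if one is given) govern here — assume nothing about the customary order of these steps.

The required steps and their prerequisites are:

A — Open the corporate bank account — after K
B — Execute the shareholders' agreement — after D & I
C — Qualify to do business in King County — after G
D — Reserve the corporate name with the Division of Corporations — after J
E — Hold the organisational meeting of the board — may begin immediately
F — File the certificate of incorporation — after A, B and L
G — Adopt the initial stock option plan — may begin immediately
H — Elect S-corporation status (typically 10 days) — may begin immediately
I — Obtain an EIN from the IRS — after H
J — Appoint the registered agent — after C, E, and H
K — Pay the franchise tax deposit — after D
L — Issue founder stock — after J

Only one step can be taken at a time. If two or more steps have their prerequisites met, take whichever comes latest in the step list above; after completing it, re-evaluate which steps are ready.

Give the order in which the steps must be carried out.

H, I, G, E, C, J, L, D, K, B, A, F

H, G and E have no prerequisites; H is listed later, so H is first.
Ready: I, G and E. I is listed later → I.
Ready: G and E. G is listed later → G.
C now also ready, so the ready set is {E, C}; E is listed later → E.
Next only C has its prerequisites met → C.
J needed H, E and C, now all done → J.
Now L and D have their prerequisites met. L is listed later, so L next.
Next only D has its prerequisites met → D.
Ready: K and B. K is listed later → K.
Now B and A have their prerequisites met. B is listed later, so B next.
A needed K, now all done → A.
That leaves F as the only ready step → F.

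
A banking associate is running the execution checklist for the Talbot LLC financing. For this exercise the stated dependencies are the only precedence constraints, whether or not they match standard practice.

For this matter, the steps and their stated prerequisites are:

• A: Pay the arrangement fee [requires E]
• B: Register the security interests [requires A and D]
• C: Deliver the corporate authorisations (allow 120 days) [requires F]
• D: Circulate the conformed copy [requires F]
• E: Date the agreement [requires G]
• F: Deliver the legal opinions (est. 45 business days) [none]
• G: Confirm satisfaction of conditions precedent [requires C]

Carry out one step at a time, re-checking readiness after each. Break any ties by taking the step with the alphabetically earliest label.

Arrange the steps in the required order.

F is the only step with nothing outstanding, so it goes first.
C and D are both available; C has the earlier label → C.
Now D and G have their prerequisites met. D has the earlier label, so D next.
G is the only step now ready → G.
E is the only step now ready → E.
A needed E, now all done → A.
Next only B has its prerequisites met → B.

F, C, D, G, E, A, B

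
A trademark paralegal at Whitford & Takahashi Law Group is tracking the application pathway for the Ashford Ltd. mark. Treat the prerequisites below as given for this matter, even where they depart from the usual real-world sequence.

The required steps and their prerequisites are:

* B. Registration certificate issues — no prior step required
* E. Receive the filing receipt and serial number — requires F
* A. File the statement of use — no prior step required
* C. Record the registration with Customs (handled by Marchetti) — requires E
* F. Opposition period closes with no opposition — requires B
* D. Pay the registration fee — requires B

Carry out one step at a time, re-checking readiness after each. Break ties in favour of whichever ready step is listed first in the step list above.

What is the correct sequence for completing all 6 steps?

Nothing is required for B and A. B is listed earlier → B first.
Now A, F and D have their prerequisites met. A is listed earlier, so A next.
Ready: F and D. F is listed earlier → F.
Ready: E and D. E is listed earlier → E.
C and D are both available; C is listed earlier → C.
D needed B, now all done → D.

B, A, F, E, C, D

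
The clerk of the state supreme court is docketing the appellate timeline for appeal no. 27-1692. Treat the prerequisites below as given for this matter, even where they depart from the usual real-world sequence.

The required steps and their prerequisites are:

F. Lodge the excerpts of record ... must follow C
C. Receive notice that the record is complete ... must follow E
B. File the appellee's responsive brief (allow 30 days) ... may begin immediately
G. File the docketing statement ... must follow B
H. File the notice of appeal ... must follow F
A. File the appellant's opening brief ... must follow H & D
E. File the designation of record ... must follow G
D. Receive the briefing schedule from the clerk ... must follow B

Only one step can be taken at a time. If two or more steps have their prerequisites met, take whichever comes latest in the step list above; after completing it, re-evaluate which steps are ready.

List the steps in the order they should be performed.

B is the only step with nothing outstanding, so it goes first.
Ready: D and G. D is listed later → D.
G needed B, now all done → G.
E needed G, now all done → E.
That leaves C as the only ready step → C.
Next only F has its prerequisites met → F.
H needed F, now all done → H.
A needed D and H, now all done → A.

B D G E C F H A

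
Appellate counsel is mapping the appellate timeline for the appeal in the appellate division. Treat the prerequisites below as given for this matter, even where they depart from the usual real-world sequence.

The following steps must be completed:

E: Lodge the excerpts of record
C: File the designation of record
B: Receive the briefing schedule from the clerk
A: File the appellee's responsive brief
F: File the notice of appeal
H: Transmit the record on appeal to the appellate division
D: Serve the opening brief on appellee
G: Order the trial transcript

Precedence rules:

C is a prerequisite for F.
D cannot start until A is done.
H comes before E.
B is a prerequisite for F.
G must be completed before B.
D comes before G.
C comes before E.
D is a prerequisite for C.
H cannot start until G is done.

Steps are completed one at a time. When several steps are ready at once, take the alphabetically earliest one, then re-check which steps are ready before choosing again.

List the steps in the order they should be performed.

A D C G B F H E

A has no prerequisites → A first.
That leaves D as the only ready step → D.
Now C and G have their prerequisites met. C has the earlier label, so C next.
That leaves G as the only ready step → G.
B and H are both available; B has the earlier label → B.
F now also ready, so the ready set is {F, H}; F has the earlier label → F.
H is the only step now ready → H.
That leaves E as the only ready step → E.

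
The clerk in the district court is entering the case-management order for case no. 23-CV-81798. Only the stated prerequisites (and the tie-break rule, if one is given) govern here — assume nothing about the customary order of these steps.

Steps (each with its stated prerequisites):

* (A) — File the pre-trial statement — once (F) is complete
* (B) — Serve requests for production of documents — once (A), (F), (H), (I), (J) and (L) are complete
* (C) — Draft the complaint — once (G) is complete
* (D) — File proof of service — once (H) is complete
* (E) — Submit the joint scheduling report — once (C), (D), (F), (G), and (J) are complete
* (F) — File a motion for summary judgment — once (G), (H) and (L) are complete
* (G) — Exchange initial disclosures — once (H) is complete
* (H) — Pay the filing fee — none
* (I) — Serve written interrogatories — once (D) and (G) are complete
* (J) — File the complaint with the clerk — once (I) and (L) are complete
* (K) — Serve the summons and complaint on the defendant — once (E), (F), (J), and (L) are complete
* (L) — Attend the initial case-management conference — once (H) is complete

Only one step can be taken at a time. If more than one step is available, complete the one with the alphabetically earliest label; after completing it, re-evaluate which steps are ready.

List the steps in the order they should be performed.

(H) has no prerequisites → (H) first.
(D), (G) and (L) are all available; (D) has the earlier label → (D).
(G) and (L) are both available; (G) has the earlier label → (G).
(C) and (I) now also ready, so the ready set is {(C), (I), (L)}; (C) has the earlier label → (C).
Ready: (I) and (L). (I) has the earlier label → (I).
(L) needed (H), now all done → (L).
Now (F) and (J) have their prerequisites met. (F) has the earlier label, so (F) next.
(A) and (J) are both available; (A) has the earlier label → (A).
(J) needed (I) and (L), now all done → (J).
Now (B) and (E) have their prerequisites met. (B) has the earlier label, so (B) next.
(E) needed (C), (D), (F), (G) and (J), now all done → (E).
(K) is the only step now ready → (K).

(H), (D), (G), (C), (I), (L), (F), (A), (J), (B), (E), (K)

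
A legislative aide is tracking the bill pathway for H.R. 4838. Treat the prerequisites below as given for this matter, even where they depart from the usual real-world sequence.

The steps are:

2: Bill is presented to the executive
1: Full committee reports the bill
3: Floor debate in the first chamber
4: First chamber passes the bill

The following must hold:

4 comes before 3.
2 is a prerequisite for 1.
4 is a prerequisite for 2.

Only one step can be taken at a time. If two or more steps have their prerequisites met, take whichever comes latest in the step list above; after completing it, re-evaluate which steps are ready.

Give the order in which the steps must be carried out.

Only 4 has no prerequisites, so it is first.
3 and 2 are both available; 3 is listed later → 3.
2 needed 4, now all done → 2.
1 is the only step now ready → 1.

4, 3, 2, 1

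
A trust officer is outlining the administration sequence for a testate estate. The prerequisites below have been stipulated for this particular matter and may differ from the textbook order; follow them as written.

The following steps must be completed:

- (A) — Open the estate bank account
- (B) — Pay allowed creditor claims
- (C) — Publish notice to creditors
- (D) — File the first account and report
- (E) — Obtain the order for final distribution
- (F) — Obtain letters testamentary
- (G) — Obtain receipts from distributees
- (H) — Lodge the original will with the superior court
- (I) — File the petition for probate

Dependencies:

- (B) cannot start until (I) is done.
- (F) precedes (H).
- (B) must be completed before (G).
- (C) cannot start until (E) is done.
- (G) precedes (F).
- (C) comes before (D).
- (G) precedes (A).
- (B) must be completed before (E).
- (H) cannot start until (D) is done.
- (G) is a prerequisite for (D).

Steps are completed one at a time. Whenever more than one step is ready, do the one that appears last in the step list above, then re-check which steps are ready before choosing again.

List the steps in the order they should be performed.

(I), (B), (G), (F), (E), (C), (D), (H), (A)

Only (I) has no prerequisites, so it is first.
(B) is the only step now ready → (B).
Ready: (G) and (E). (G) is listed later → (G).
(F) and (A) now also ready, so the ready set is {(F), (E), (A)}; (F) is listed later → (F).
Now (E) and (A) have their prerequisites met. (E) is listed later, so (E) next.
(C) now also ready, so the ready set is {(C), (A)}; (C) is listed later → (C).
Now (D) and (A) have their prerequisites met. (D) is listed later, so (D) next.
Now (H) and (A) have their prerequisites met. (H) is listed later, so (H) next.
(A) is the only step now ready → (A).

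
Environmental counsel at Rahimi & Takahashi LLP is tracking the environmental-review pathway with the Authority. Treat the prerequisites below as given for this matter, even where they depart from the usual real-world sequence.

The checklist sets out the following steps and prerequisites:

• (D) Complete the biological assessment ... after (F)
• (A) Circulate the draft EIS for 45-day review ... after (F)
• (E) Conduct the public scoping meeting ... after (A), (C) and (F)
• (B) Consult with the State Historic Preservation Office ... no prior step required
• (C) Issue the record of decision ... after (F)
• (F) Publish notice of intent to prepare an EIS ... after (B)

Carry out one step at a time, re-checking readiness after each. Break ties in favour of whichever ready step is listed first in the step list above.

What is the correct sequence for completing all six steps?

(B), (F), (D), (A), (C), (E)

(B) has no prerequisites → (B) first.
(F) is the only step now ready → (F).
Now (D), (A) and (C) have their prerequisites met. (D) is listed earlier, so (D) next.
(A) and (C) are both available; (A) is listed earlier → (A).
(C) needed (F), now all done → (C).
(E) is the only step now ready → (E).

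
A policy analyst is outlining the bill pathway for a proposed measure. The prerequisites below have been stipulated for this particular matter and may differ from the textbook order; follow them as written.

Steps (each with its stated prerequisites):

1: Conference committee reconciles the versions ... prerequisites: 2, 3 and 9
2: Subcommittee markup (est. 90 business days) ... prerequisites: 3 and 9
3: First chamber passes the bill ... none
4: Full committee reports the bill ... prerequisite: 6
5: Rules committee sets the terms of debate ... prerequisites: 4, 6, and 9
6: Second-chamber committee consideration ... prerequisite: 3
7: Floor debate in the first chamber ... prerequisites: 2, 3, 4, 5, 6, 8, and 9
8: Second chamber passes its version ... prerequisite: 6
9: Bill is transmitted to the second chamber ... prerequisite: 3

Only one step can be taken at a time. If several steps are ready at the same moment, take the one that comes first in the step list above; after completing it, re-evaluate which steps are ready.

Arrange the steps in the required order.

3 has no prerequisites → 3 first.
6 and 9 are both available; 6 is listed earlier → 6.
4 and 8 now also ready, so the ready set is {4, 8, 9}; 4 is listed earlier → 4.
Ready: 8 and 9. 8 is listed earlier → 8.
Next only 9 has its prerequisites met → 9.
Ready: 2 and 5. 2 is listed earlier → 2.
Now 1 and 5 have their prerequisites met. 1 is listed earlier, so 1 next.
5 needed 4, 6 and 9, now all done → 5.
7 needed 2, 3, 4, 5, 6, 8 and 9, now all done → 7.

3, 6, 4, 8, 9, 2, 1, 5, 7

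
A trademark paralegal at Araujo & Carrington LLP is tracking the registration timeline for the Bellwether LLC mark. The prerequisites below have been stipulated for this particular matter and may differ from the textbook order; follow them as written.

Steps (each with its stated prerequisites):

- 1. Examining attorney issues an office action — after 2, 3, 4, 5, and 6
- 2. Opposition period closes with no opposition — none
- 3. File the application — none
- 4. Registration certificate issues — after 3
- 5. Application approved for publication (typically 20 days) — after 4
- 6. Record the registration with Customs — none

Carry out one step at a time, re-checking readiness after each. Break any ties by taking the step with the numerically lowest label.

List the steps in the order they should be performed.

2, 3, 4, 5, 6, 1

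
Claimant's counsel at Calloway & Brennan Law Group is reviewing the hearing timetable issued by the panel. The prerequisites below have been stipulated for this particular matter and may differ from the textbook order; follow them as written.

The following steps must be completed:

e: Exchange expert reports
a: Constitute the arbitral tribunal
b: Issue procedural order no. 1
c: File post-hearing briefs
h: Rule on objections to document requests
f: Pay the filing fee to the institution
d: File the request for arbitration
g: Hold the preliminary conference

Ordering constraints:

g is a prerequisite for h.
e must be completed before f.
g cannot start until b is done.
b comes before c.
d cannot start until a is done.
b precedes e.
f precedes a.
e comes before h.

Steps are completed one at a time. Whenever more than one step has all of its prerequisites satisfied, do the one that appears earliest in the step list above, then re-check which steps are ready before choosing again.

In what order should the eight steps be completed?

b e c f a d g h

b is the only step with nothing outstanding, so it goes first.
Ready: e, c and g. e is listed earlier → e.
Now c, f and g have their prerequisites met. c is listed earlier, so c next.
Now f and g have their prerequisites met. f is listed earlier, so f next.
Ready: a and g. a is listed earlier → a.
Ready: d and g. d is listed earlier → d.
g needed b, now all done → g.
h is the only step now ready → h.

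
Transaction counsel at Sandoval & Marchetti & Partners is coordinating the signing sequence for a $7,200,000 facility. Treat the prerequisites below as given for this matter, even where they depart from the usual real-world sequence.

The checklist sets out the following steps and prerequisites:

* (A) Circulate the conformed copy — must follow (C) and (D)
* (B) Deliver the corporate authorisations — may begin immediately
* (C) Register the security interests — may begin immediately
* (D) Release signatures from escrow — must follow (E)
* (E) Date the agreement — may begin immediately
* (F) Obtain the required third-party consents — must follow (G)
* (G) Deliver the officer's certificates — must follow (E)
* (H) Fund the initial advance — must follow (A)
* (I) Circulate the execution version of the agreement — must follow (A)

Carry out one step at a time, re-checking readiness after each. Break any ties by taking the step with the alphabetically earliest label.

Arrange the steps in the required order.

(B), (C) and (E) have no prerequisites; (B) has the earlier label, so (B) is first.
Ready: (C) and (E). (C) has the earlier label → (C).
That leaves (E) as the only ready step → (E).
(D) and (G) are both available; (D) has the earlier label → (D).
(A) now also ready, so the ready set is {(A), (G)}; (A) has the earlier label → (A).
(H) and (I) now also ready, so the ready set is {(G), (H), (I)}; (G) has the earlier label → (G).
Now (F), (H) and (I) have their prerequisites met. (F) has the earlier label, so (F) next.
Ready: (H) and (I). (H) has the earlier label → (H).
(I) needed (A), now all done → (I).

(B) (C) (E) (D) (A) (G) (F) (H) (I)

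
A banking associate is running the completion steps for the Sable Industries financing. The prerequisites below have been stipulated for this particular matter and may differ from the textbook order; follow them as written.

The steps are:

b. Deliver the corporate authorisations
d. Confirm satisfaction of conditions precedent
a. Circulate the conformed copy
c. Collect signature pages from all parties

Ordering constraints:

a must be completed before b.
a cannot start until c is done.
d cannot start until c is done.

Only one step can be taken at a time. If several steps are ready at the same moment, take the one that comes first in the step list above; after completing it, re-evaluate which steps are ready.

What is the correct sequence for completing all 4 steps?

c, d, a, b

c has no prerequisites → c first.
Ready: d and a. d is listed earlier → d.
a is the only step now ready → a.
That leaves b as the only ready step → b.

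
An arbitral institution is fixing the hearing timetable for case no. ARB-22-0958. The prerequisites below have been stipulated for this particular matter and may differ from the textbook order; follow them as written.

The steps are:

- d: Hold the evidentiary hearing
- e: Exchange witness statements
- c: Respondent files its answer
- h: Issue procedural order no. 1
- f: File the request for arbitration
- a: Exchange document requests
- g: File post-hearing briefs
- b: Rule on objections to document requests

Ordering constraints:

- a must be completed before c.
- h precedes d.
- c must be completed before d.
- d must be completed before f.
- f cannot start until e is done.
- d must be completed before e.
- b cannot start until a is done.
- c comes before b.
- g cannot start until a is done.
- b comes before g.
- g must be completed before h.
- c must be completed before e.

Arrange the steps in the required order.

a → c → b → g → h → d → e → f

Only a has no prerequisites, so it is first.
c needed a, now all done → c.
b needed c and a, now all done → b.
g needed a and b, now all done → g.
That leaves h as the only ready step → h.
d is the only step now ready → d.
That leaves e as the only ready step → e.
f is the only step now ready → f.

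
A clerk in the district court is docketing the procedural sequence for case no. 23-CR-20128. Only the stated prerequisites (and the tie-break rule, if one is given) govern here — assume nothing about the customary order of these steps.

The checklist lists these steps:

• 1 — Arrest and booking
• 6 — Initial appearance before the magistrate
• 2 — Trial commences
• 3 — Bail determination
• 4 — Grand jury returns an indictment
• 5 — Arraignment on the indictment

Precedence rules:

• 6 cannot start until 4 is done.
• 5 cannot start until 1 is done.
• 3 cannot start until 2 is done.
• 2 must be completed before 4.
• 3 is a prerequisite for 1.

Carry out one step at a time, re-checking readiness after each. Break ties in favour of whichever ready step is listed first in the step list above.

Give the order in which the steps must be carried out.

2 3 1 4 6 5

2 is the only step with nothing outstanding, so it goes first.
Ready: 3 and 4. 3 is listed earlier → 3.
Now 1 and 4 have their prerequisites met. 1 is listed earlier, so 1 next.
Now 4 and 5 have their prerequisites met. 4 is listed earlier, so 4 next.
6 now also ready, so the ready set is {6, 5}; 6 is listed earlier → 6.
5 is the only step now ready → 5.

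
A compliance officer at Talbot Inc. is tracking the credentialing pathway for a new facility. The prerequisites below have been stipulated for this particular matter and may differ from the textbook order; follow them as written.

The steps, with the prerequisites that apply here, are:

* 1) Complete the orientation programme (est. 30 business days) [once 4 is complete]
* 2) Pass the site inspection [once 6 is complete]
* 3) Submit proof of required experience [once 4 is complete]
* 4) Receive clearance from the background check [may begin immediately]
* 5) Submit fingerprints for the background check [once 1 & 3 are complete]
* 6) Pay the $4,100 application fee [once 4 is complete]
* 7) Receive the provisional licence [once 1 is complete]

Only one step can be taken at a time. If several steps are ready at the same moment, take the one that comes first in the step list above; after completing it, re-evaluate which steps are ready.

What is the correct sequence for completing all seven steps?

4, 1, 3, 5, 6, 2, 7

4 is the only step with nothing outstanding, so it goes first.
Now 1, 3 and 6 have their prerequisites met. 1 is listed earlier, so 1 next.
7 now also ready, so the ready set is {3, 6, 7}; 3 is listed earlier → 3.
5 now also ready, so the ready set is {5, 6, 7}; 5 is listed earlier → 5.
Ready: 6 and 7. 6 is listed earlier → 6.
Now 2 and 7 have their prerequisites met. 2 is listed earlier, so 2 next.
7 needed 1, now all done → 7.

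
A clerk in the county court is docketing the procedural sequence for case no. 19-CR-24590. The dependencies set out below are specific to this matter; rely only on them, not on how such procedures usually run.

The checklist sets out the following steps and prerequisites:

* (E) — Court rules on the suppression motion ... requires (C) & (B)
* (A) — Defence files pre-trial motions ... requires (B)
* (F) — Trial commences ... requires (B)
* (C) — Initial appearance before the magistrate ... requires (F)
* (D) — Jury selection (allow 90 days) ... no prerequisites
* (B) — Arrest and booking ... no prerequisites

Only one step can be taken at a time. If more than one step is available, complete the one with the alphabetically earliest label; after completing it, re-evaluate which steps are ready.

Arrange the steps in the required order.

(B) and (D) have no prerequisites; (B) has the earlier label, so (B) is first.
(A) and (F) now also ready, so the ready set is {(A), (D), (F)}; (A) has the earlier label → (A).
(D) and (F) are both available; (D) has the earlier label → (D).
(F) is the only step now ready → (F).
(C) needed (F), now all done → (C).
That leaves (E) as the only ready step → (E).

(B) (A) (D) (F) (C) (E)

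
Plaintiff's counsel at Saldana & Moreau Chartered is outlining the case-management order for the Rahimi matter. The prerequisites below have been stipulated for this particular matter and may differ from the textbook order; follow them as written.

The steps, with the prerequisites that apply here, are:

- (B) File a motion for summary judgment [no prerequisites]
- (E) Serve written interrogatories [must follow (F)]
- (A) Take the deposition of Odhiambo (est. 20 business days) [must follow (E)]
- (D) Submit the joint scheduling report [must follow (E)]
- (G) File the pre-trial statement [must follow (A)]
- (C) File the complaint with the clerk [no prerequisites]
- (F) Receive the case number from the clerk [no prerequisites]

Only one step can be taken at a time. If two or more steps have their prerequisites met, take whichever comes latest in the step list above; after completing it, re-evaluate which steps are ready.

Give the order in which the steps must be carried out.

Nothing is required for (F), (C) and (B). (F) is listed later → (F) first.
Ready: (C), (E) and (B). (C) is listed later → (C).
Now (E) and (B) have their prerequisites met. (E) is listed later, so (E) next.
Ready: (D), (A) and (B). (D) is listed later → (D).
(A) and (B) are both available; (A) is listed later → (A).
Ready: (G) and (B). (G) is listed later → (G).
(B) is the only step now ready → (B).

(F) (C) (E) (D) (A) (G) (B)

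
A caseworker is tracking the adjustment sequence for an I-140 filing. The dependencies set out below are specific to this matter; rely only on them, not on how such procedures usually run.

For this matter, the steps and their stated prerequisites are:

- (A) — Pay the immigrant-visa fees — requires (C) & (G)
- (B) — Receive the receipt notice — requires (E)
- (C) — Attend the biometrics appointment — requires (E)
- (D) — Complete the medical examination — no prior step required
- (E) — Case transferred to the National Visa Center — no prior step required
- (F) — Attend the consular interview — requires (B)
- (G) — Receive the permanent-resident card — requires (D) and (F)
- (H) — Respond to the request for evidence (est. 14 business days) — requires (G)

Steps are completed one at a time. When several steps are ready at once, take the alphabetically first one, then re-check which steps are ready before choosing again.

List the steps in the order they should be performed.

(D) and (E) have no prerequisites; (D) has the earlier label, so (D) is first.
Next only (E) has its prerequisites met → (E).
Now (B) and (C) have their prerequisites met. (B) has the earlier label, so (B) next.
(F) now also ready, so the ready set is {(C), (F)}; (C) has the earlier label → (C).
(F) needed (B), now all done → (F).
Next only (G) has its prerequisites met → (G).
(A) and (H) are both available; (A) has the earlier label → (A).
(H) needed (G), now all done → (H).

(D) → (E) → (B) → (C) → (F) → (G) → (A) → (H)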